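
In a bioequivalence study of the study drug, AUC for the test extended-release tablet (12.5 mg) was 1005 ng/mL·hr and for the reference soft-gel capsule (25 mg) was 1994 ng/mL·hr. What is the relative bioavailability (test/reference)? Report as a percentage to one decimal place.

F_rel = 100.8%

F_rel = (AUC_test/D_test) / (AUC_ref/D_ref)
      = (1005/12.5) / (1994/25)
      = 80.4 / 79.76 = 1.0080 = 100.80%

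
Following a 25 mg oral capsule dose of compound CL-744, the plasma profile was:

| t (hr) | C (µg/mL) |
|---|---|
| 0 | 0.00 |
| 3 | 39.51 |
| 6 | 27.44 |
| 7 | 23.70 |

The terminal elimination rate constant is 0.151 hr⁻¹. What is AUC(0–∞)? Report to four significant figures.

AUC = 342.2 µg/mL·hr

Trapezoidal AUC_0→7:
  [0→3]: (0.00+39.51)/2 × 3 = 59.265
  [3→6]: (39.51+27.44)/2 × 3 = 100.425
  [6→7]: (27.44+23.70)/2 × 1 = 25.57
  Sum = 185.26 µg/mL·hr
Extrapolated tail: C_last / k_e = 23.70 / 0.151 = 156.954
AUC_0→∞ = 185.26 + 156.954 = 342.214 µg/mL·hr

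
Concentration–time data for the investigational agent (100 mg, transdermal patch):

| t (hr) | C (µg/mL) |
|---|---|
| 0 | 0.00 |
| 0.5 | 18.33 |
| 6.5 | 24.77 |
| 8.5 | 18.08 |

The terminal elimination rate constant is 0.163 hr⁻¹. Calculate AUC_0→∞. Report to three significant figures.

Trapezoidal AUC_0→8.5:
  [0→0.5]: (0.00+18.33)/2 × 0.5 = 4.5825
  [0.5→6.5]: (18.33+24.77)/2 × 6 = 129.3
  [6.5→8.5]: (24.77+18.08)/2 × 2 = 42.85
  Sum = 176.7325 µg/mL·hr
Extrapolated tail: C_last / k_e = 18.08 / 0.163 = 110.920
AUC_0→∞ = 176.7325 + 110.920 = 287.6525 µg/mL·hr

AUC = 288 µg/mL·hr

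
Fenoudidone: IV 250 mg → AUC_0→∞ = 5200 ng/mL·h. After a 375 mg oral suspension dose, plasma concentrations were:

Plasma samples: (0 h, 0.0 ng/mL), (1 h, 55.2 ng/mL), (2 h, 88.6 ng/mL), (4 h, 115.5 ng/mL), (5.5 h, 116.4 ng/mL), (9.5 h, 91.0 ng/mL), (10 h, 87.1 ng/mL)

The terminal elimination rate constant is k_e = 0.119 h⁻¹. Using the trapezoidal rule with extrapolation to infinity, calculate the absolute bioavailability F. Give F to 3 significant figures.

Trapezoidal AUC_0→10 (oral suspension):
  [0→1]: (0.0+55.2)/2 × 1 = 27.6
  [1→2]: (55.2+88.6)/2 × 1 = 71.9
  [2→4]: (88.6+115.5)/2 × 2 = 204.1
  [4→5.5]: (115.5+116.4)/2 × 1.5 = 173.925
  [5.5→9.5]: (116.4+91.0)/2 × 4 = 414.8
  [9.5→10]: (91.0+87.1)/2 × 0.5 = 44.525
  Sum = 936.85 ng/mL·h
Tail: C_last/k_e = 87.1/0.119 = 731.933
AUC_0→∞ (oral suspension) = 936.85 + 731.933 = 1668.783 ng/mL·h
F = (AUC_ev/D_ev)/(AUC_iv/D_iv) = (1668.783/375)/(5200/250) = 4.450088/20.8 = 0.2139

F = 0.214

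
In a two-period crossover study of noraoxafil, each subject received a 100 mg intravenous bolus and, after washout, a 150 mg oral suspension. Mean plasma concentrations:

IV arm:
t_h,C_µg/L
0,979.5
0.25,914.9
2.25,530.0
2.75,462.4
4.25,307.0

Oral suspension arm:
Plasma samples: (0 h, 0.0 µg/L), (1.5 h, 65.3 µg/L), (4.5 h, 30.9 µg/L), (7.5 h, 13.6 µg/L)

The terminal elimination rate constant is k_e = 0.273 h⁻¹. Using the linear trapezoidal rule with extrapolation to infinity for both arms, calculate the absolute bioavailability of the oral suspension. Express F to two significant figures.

Trapezoidal AUC_0→4.25 (IV):
  [0→0.25]: (979.5+914.9)/2 × 0.25 = 236.8
  [0.25→2.25]: (914.9+530.0)/2 × 2 = 1444.9
  [2.25→2.75]: (530.0+462.4)/2 × 0.5 = 248.1
  [2.75→4.25]: (462.4+307.0)/2 × 1.5 = 577.05
  Sum = 2506.85 µg/L·h
IV tail: 307.0/0.273 = 1124.542; AUC_iv,0→∞ = 2506.85 + 1124.542 = 3631.392 µg/L·h
Trapezoidal AUC_0→7.5 (oral suspension):
  [0→1.5]: (0.0+65.3)/2 × 1.5 = 48.975
  [1.5→4.5]: (65.3+30.9)/2 × 3 = 144.3
  [4.5→7.5]: (30.9+13.6)/2 × 3 = 66.75
  Sum = 260.025 µg/L·h
oral suspension tail: 13.6/0.273 = 49.817; AUC_ev,0→∞ = 260.025 + 49.817 = 309.842 µg/L·h
F = (AUC_ev/D_ev)/(AUC_iv/D_iv) = (309.842/150)/(3631.392/100) = 2.06561/36.31392 = 0.0569

F = 0.057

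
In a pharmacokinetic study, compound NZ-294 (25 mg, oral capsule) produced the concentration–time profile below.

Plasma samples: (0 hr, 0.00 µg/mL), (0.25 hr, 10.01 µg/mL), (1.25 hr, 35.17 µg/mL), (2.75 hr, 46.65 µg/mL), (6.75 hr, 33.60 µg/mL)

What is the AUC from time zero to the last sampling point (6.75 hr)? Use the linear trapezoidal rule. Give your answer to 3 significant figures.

Trapezoidal AUC_0→6.75:
  [0→0.25]: (0.00+10.01)/2 × 0.25 = 1.25125
  [0.25→1.25]: (10.01+35.17)/2 × 1 = 22.59
  [1.25→2.75]: (35.17+46.65)/2 × 1.5 = 61.365
  [2.75→6.75]: (46.65+33.60)/2 × 4 = 160.5
  Sum = 245.70625 µg/mL·hr

AUC = 246 µg/mL·hr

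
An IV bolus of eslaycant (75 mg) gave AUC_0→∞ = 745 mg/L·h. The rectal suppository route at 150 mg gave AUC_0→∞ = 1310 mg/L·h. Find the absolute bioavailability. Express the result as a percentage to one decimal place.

F = (AUC_ev / D_ev) / (AUC_iv / D_iv)
  = (1310/150) / (745/75)
  = 8.73333 / 9.93333 = 0.8792
  = 87.92%

F = 87.9%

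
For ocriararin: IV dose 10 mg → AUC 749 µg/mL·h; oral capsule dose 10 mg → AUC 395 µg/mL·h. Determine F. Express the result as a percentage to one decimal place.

F = 52.7%

F = (AUC_ev / D_ev) / (AUC_iv / D_iv)
  = (395/10) / (749/10)
  = 39.5 / 74.9 = 0.5274
  = 52.74%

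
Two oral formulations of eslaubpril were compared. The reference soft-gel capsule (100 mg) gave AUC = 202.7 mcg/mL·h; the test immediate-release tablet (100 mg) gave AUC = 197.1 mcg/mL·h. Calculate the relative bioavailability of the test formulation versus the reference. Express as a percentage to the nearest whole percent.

F_rel = (AUC_test/D_test) / (AUC_ref/D_ref)
      = (197.1/100) / (202.7/100)
      = 1.971 / 2.027 = 0.9724 = 97.24%

F_rel = 97%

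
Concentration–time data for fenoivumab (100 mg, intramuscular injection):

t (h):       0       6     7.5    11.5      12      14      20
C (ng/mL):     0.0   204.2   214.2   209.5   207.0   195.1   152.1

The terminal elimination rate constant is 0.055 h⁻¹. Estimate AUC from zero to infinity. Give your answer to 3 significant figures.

AUC = 6090 ng/mL·h

Trapezoidal AUC_0→20:
  [0→6]: (0.0+204.2)/2 × 6 = 612.6
  [6→7.5]: (204.2+214.2)/2 × 1.5 = 313.8
  [7.5→11.5]: (214.2+209.5)/2 × 4 = 847.4
  [11.5→12]: (209.5+207.0)/2 × 0.5 = 104.125
  [12→14]: (207.0+195.1)/2 × 2 = 402.1
  [14→20]: (195.1+152.1)/2 × 6 = 1041.6
  Sum = 3321.625 ng/mL·h
Extrapolated tail: C_last / k_e = 152.1 / 0.055 = 2765.455
AUC_0→∞ = 3321.625 + 2765.455 = 6087.08 ng/mL·h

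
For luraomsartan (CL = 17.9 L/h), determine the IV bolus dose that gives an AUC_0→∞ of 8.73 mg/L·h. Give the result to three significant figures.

Dose = 156 mg

Dose_iv = CL × AUC_0→∞
     = 17.9 × 8.73 = 156.267 mg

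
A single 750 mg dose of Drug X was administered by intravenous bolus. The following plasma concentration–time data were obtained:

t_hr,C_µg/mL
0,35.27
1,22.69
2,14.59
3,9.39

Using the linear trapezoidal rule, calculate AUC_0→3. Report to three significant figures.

Trapezoidal AUC_0→3:
  [0→1]: (35.27+22.69)/2 × 1 = 28.98
  [1→2]: (22.69+14.59)/2 × 1 = 18.64
  [2→3]: (14.59+9.39)/2 × 1 = 11.99
  Sum = 59.61 µg/mL·hr

AUC = 59.6 µg/mL·hr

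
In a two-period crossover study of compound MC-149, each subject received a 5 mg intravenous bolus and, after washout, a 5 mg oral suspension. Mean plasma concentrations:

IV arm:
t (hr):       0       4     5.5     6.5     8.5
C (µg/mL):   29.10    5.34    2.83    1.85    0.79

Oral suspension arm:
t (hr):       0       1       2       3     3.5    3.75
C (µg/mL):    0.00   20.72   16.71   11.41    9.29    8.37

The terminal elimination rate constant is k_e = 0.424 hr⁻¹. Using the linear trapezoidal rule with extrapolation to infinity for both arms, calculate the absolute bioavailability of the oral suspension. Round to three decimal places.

Trapezoidal AUC_0→8.5 (IV):
  [0→4]: (29.10+5.34)/2 × 4 = 68.88
  [4→5.5]: (5.34+2.83)/2 × 1.5 = 6.1275
  [5.5→6.5]: (2.83+1.85)/2 × 1 = 2.34
  [6.5→8.5]: (1.85+0.79)/2 × 2 = 2.64
  Sum = 79.9875 µg/mL·hr
IV tail: 0.79/0.424 = 1.863; AUC_iv,0→∞ = 79.9875 + 1.863 = 81.8505 µg/mL·hr
Trapezoidal AUC_0→3.75 (oral suspension):
  [0→1]: (0.00+20.72)/2 × 1 = 10.36
  [1→2]: (20.72+16.71)/2 × 1 = 18.715
  [2→3]: (16.71+11.41)/2 × 1 = 14.06
  [3→3.5]: (11.41+9.29)/2 × 0.5 = 5.175
  [3.5→3.75]: (9.29+8.37)/2 × 0.25 = 2.2075
  Sum = 50.5175 µg/mL·hr
oral suspension tail: 8.37/0.424 = 19.741; AUC_ev,0→∞ = 50.5175 + 19.741 = 70.2585 µg/mL·hr
F = (AUC_ev/D_ev)/(AUC_iv/D_iv) = (70.2585/5)/(81.8505/5) = 14.0517/16.3701 = 0.8584

F = 0.858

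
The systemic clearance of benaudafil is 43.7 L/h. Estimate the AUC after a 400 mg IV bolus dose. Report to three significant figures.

AUC_0→∞ = Dose_iv / CL
        = 400 / 43.7 = 9.15332 mg/L·h

AUC = 9.15 mg/L·h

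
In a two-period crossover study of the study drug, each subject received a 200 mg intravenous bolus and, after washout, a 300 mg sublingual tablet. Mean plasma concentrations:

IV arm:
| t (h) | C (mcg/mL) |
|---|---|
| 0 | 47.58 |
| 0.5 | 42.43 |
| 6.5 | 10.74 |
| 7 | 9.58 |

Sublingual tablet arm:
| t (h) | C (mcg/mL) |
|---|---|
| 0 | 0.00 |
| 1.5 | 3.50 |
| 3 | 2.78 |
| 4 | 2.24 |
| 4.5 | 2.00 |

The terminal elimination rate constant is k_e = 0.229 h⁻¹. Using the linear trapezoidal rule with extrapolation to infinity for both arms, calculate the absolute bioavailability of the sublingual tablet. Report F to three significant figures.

F = 0.0572

Trapezoidal AUC_0→7 (IV):
  [0→0.5]: (47.58+42.43)/2 × 0.5 = 22.5025
  [0.5→6.5]: (42.43+10.74)/2 × 6 = 159.51
  [6.5→7]: (10.74+9.58)/2 × 0.5 = 5.08
  Sum = 187.0925 mcg/mL·h
IV tail: 9.58/0.229 = 41.834; AUC_iv,0→∞ = 187.0925 + 41.834 = 228.9265 mcg/mL·h
Trapezoidal AUC_0→4.5 (sublingual tablet):
  [0→1.5]: (0.00+3.50)/2 × 1.5 = 2.625
  [1.5→3]: (3.50+2.78)/2 × 1.5 = 4.71
  [3→4]: (2.78+2.24)/2 × 1 = 2.51
  [4→4.5]: (2.24+2.00)/2 × 0.5 = 1.06
  Sum = 10.905 mcg/mL·h
sublingual tablet tail: 2.00/0.229 = 8.734; AUC_ev,0→∞ = 10.905 + 8.734 = 19.639 mcg/mL·h
F = (AUC_ev/D_ev)/(AUC_iv/D_iv) = (19.639/300)/(228.9265/200) = 0.0654633/1.1446325 = 0.0572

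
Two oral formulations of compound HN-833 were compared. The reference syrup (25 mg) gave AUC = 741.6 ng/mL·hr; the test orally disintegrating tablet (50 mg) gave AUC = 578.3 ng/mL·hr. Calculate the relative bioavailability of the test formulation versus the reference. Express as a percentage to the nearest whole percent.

F_rel = (AUC_test/D_test) / (AUC_ref/D_ref)
      = (578.3/50) / (741.6/25)
      = 11.566 / 29.664 = 0.3899 = 38.99%

F_rel = 39%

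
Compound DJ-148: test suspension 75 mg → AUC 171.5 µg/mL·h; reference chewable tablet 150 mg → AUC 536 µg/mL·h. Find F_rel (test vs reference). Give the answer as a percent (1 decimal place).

F_rel = (AUC_test/D_test) / (AUC_ref/D_ref)
      = (171.5/75) / (536/150)
      = 2.28667 / 3.57333 = 0.6399 = 63.99%

F_rel = 64.0%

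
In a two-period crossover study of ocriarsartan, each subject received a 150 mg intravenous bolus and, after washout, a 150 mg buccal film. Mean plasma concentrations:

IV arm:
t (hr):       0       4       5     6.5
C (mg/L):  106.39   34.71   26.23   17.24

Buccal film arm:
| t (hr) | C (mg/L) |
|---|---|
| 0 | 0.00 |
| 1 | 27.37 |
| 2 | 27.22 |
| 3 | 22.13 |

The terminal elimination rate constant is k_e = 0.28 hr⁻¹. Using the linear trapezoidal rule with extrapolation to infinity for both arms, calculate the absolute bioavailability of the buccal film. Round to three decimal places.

Trapezoidal AUC_0→6.5 (IV):
  [0→4]: (106.39+34.71)/2 × 4 = 282.2
  [4→5]: (34.71+26.23)/2 × 1 = 30.47
  [5→6.5]: (26.23+17.24)/2 × 1.5 = 32.6025
  Sum = 345.2725 mg/L·hr
IV tail: 17.24/0.28 = 61.571; AUC_iv,0→∞ = 345.2725 + 61.571 = 406.8435 mg/L·hr
Trapezoidal AUC_0→3 (buccal film):
  [0→1]: (0.00+27.37)/2 × 1 = 13.685
  [1→2]: (27.37+27.22)/2 × 1 = 27.295
  [2→3]: (27.22+22.13)/2 × 1 = 24.675
  Sum = 65.655 mg/L·hr
buccal film tail: 22.13/0.28 = 79.036; AUC_ev,0→∞ = 65.655 + 79.036 = 144.691 mg/L·hr
F = (AUC_ev/D_ev)/(AUC_iv/D_iv) = (144.691/150)/(406.8435/150) = 0.964607/2.71229 = 0.3556

F = 0.356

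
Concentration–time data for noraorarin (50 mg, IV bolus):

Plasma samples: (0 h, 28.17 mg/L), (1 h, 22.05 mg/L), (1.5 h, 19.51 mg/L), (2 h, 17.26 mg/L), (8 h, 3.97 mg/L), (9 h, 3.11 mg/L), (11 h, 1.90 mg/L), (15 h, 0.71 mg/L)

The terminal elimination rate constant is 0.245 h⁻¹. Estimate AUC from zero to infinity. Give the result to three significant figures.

AUC = 125 mg/L·h

Trapezoidal AUC_0→15:
  [0→1]: (28.17+22.05)/2 × 1 = 25.11
  [1→1.5]: (22.05+19.51)/2 × 0.5 = 10.39
  [1.5→2]: (19.51+17.26)/2 × 0.5 = 9.1925
  [2→8]: (17.26+3.97)/2 × 6 = 63.69
  [8→9]: (3.97+3.11)/2 × 1 = 3.54
  [9→11]: (3.11+1.90)/2 × 2 = 5.01
  [11→15]: (1.90+0.71)/2 × 4 = 5.22
  Sum = 122.1525 mg/L·h
Extrapolated tail: C_last / k_e = 0.71 / 0.245 = 2.898
AUC_0→∞ = 122.1525 + 2.898 = 125.0505 mg/L·h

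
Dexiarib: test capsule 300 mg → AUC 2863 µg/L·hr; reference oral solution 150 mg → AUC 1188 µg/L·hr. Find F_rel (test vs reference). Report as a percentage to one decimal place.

F_rel = 120.5%

F_rel = (AUC_test/D_test) / (AUC_ref/D_ref)
      = (2863/300) / (1188/150)
      = 9.54333 / 7.92 = 1.2050 = 120.50%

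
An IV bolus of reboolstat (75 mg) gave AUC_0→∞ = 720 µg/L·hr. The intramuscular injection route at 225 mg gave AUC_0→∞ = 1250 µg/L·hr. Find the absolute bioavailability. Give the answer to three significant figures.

F = (AUC_ev / D_ev) / (AUC_iv / D_iv)
  = (1250/225) / (720/75)
  = 5.55556 / 9.6 = 0.5787

F = 0.579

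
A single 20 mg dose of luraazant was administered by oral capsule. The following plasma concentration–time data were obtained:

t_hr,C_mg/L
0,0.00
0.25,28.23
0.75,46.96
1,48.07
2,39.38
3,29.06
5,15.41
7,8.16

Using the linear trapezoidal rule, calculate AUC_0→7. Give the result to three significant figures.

AUC = 180 mg/L·hr

Trapezoidal AUC_0→7:
  [0→0.25]: (0.00+28.23)/2 × 0.25 = 3.52875
  [0.25→0.75]: (28.23+46.96)/2 × 0.5 = 18.7975
  [0.75→1]: (46.96+48.07)/2 × 0.25 = 11.87875
  [1→2]: (48.07+39.38)/2 × 1 = 43.725
  [2→3]: (39.38+29.06)/2 × 1 = 34.22
  [3→5]: (29.06+15.41)/2 × 2 = 44.47
  [5→7]: (15.41+8.16)/2 × 2 = 23.57
  Sum = 180.19 mg/L·hr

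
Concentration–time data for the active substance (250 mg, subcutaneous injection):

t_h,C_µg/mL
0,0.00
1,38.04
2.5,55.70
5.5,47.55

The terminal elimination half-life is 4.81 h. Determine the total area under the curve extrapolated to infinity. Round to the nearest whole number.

Trapezoidal AUC_0→5.5:
  [0→1]: (0.00+38.04)/2 × 1 = 19.02
  [1→2.5]: (38.04+55.70)/2 × 1.5 = 70.305
  [2.5→5.5]: (55.70+47.55)/2 × 3 = 154.875
  Sum = 244.2 µg/mL·h
k_e = ln2 / t½ = 0.693147 / 4.81 = 0.1441 h^-1
Extrapolated tail: C_last / k_e = 47.55 / 0.1441 = 329.979
AUC_0→∞ = 244.2 + 329.979 = 574.179 µg/mL·h

AUC = 574 µg/mL·h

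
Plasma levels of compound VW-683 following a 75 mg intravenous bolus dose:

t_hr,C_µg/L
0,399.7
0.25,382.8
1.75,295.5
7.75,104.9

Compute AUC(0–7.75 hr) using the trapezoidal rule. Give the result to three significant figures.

AUC = 1810 µg/L·hr

Trapezoidal AUC_0→7.75:
  [0→0.25]: (399.7+382.8)/2 × 0.25 = 97.8125
  [0.25→1.75]: (382.8+295.5)/2 × 1.5 = 508.725
  [1.75→7.75]: (295.5+104.9)/2 × 6 = 1201.2
  Sum = 1807.7375 µg/L·hr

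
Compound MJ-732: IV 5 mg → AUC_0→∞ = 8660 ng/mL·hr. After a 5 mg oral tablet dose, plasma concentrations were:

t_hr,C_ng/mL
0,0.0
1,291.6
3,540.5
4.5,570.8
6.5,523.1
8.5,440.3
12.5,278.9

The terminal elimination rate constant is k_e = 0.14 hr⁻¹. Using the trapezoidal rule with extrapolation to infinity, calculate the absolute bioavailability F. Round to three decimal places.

F = 0.843

Trapezoidal AUC_0→12.5 (oral tablet):
  [0→1]: (0.0+291.6)/2 × 1 = 145.8
  [1→3]: (291.6+540.5)/2 × 2 = 832.1
  [3→4.5]: (540.5+570.8)/2 × 1.5 = 833.475
  [4.5→6.5]: (570.8+523.1)/2 × 2 = 1093.9
  [6.5→8.5]: (523.1+440.3)/2 × 2 = 963.4
  [8.5→12.5]: (440.3+278.9)/2 × 4 = 1438.4
  Sum = 5307.075 ng/mL·hr
Tail: C_last/k_e = 278.9/0.14 = 1992.143
AUC_0→∞ (oral tablet) = 5307.075 + 1992.143 = 7299.218 ng/mL·hr
F = (AUC_ev/D_ev)/(AUC_iv/D_iv) = (7299.218/5)/(8660/5) = 1459.8436/1732 = 0.8429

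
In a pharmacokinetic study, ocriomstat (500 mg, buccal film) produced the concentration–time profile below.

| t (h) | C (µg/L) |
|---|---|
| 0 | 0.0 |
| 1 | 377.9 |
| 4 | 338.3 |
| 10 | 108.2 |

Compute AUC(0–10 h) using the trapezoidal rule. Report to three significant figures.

AUC = 2600 µg/L·h

Trapezoidal AUC_0→10:
  [0→1]: (0.0+377.9)/2 × 1 = 188.95
  [1→4]: (377.9+338.3)/2 × 3 = 1074.3
  [4→10]: (338.3+108.2)/2 × 6 = 1339.5
  Sum = 2602.75 µg/L·h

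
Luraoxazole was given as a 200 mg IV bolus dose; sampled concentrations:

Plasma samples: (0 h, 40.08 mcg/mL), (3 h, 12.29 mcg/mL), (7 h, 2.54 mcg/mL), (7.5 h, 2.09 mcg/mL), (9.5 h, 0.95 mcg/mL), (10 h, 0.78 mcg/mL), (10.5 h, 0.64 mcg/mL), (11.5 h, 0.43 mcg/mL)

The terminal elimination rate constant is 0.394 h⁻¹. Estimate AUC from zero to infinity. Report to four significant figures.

AUC = 114.8 mcg/mL·h

Trapezoidal AUC_0→11.5:
  [0→3]: (40.08+12.29)/2 × 3 = 78.555
  [3→7]: (12.29+2.54)/2 × 4 = 29.66
  [7→7.5]: (2.54+2.09)/2 × 0.5 = 1.1575
  [7.5→9.5]: (2.09+0.95)/2 × 2 = 3.04
  [9.5→10]: (0.95+0.78)/2 × 0.5 = 0.4325
  [10→10.5]: (0.78+0.64)/2 × 0.5 = 0.355
  [10.5→11.5]: (0.64+0.43)/2 × 1 = 0.535
  Sum = 113.735 mcg/mL·h
Extrapolated tail: C_last / k_e = 0.43 / 0.394 = 1.091
AUC_0→∞ = 113.735 + 1.091 = 114.826 mcg/mL·h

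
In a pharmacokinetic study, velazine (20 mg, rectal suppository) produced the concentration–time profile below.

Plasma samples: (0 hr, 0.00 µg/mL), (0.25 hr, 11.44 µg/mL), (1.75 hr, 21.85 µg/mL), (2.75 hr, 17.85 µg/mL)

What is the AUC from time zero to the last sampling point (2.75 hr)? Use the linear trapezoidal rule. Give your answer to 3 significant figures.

AUC = 46.2 µg/mL·hr

Trapezoidal AUC_0→2.75:
  [0→0.25]: (0.00+11.44)/2 × 0.25 = 1.43
  [0.25→1.75]: (11.44+21.85)/2 × 1.5 = 24.9675
  [1.75→2.75]: (21.85+17.85)/2 × 1 = 19.85
  Sum = 46.2475 µg/mL·hr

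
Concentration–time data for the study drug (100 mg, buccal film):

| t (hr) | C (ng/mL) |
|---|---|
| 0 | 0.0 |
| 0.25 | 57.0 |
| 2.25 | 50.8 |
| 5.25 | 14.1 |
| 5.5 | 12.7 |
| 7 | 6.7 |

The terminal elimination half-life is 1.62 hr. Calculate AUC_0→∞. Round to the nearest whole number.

AUC = 246 ng/mL·hr

Trapezoidal AUC_0→7:
  [0→0.25]: (0.0+57.0)/2 × 0.25 = 7.125
  [0.25→2.25]: (57.0+50.8)/2 × 2 = 107.8
  [2.25→5.25]: (50.8+14.1)/2 × 3 = 97.35
  [5.25→5.5]: (14.1+12.7)/2 × 0.25 = 3.35
  [5.5→7]: (12.7+6.7)/2 × 1.5 = 14.55
  Sum = 230.175 ng/mL·hr
k_e = ln2 / t½ = 0.693147 / 1.62 = 0.4279 hr^-1
Extrapolated tail: C_last / k_e = 6.7 / 0.4279 = 15.658
AUC_0→∞ = 230.175 + 15.658 = 245.833 ng/mL·hr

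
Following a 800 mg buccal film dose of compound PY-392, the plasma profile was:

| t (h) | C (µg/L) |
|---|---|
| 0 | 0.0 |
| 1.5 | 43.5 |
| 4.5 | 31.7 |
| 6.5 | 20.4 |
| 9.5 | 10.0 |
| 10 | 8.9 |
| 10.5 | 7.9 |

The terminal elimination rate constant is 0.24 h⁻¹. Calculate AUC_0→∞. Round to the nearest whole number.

AUC = 285 µg/L·h

Trapezoidal AUC_0→10.5:
  [0→1.5]: (0.0+43.5)/2 × 1.5 = 32.625
  [1.5→4.5]: (43.5+31.7)/2 × 3 = 112.8
  [4.5→6.5]: (31.7+20.4)/2 × 2 = 52.1
  [6.5→9.5]: (20.4+10.0)/2 × 3 = 45.6
  [9.5→10]: (10.0+8.9)/2 × 0.5 = 4.725
  [10→10.5]: (8.9+7.9)/2 × 0.5 = 4.2
  Sum = 252.05 µg/L·h
Extrapolated tail: C_last / k_e = 7.9 / 0.24 = 32.917
AUC_0→∞ = 252.05 + 32.917 = 284.967 µg/L·h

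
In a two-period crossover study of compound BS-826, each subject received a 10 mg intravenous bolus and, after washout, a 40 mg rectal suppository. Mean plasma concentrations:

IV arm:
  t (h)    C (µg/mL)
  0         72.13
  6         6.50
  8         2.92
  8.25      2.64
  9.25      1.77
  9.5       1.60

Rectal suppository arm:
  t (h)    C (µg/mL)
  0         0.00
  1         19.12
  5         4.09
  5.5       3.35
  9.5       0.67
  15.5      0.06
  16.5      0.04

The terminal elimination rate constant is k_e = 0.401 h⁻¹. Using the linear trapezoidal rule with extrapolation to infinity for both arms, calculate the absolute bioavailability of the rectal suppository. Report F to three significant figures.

F = 0.0675

Trapezoidal AUC_0→9.5 (IV):
  [0→6]: (72.13+6.50)/2 × 6 = 235.89
  [6→8]: (6.50+2.92)/2 × 2 = 9.42
  [8→8.25]: (2.92+2.64)/2 × 0.25 = 0.695
  [8.25→9.25]: (2.64+1.77)/2 × 1 = 2.205
  [9.25→9.5]: (1.77+1.60)/2 × 0.25 = 0.42125
  Sum = 248.63125 µg/mL·h
IV tail: 1.60/0.401 = 3.990; AUC_iv,0→∞ = 248.63125 + 3.990 = 252.62125 µg/mL·h
Trapezoidal AUC_0→16.5 (rectal suppository):
  [0→1]: (0.00+19.12)/2 × 1 = 9.56
  [1→5]: (19.12+4.09)/2 × 4 = 46.42
  [5→5.5]: (4.09+3.35)/2 × 0.5 = 1.86
  [5.5→9.5]: (3.35+0.67)/2 × 4 = 8.04
  [9.5→15.5]: (0.67+0.06)/2 × 6 = 2.19
  [15.5→16.5]: (0.06+0.04)/2 × 1 = 0.05
  Sum = 68.12 µg/mL·h
rectal suppository tail: 0.04/0.401 = 0.100; AUC_ev,0→∞ = 68.12 + 0.100 = 68.22 µg/mL·h
F = (AUC_ev/D_ev)/(AUC_iv/D_iv) = (68.22/40)/(252.62125/10) = 1.7055/25.262125 = 0.0675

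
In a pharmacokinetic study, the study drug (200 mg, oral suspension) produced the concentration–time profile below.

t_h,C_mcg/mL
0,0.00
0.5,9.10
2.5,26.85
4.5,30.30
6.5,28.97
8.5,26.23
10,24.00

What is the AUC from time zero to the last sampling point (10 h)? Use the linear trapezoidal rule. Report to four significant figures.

Trapezoidal AUC_0→10:
  [0→0.5]: (0.00+9.10)/2 × 0.5 = 2.275
  [0.5→2.5]: (9.10+26.85)/2 × 2 = 35.95
  [2.5→4.5]: (26.85+30.30)/2 × 2 = 57.15
  [4.5→6.5]: (30.30+28.97)/2 × 2 = 59.27
  [6.5→8.5]: (28.97+26.23)/2 × 2 = 55.2
  [8.5→10]: (26.23+24.00)/2 × 1.5 = 37.6725
  Sum = 247.5175 mcg/mL·h

AUC = 247.5 mcg/mL·h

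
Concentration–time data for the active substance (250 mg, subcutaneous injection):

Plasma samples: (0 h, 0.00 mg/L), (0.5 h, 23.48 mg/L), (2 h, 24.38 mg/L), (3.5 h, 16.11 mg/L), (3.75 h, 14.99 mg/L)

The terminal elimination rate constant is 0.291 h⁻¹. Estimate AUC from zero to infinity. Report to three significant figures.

AUC = 128 mg/L·h

Trapezoidal AUC_0→3.75:
  [0→0.5]: (0.00+23.48)/2 × 0.5 = 5.87
  [0.5→2]: (23.48+24.38)/2 × 1.5 = 35.895
  [2→3.5]: (24.38+16.11)/2 × 1.5 = 30.3675
  [3.5→3.75]: (16.11+14.99)/2 × 0.25 = 3.8875
  Sum = 76.02 mg/L·h
Extrapolated tail: C_last / k_e = 14.99 / 0.291 = 51.512
AUC_0→∞ = 76.02 + 51.512 = 127.532 mg/L·h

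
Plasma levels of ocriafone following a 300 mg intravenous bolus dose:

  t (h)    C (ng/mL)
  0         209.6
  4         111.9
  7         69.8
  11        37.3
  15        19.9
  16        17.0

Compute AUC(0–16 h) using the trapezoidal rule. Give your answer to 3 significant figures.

Trapezoidal AUC_0→16:
  [0→4]: (209.6+111.9)/2 × 4 = 643.0
  [4→7]: (111.9+69.8)/2 × 3 = 272.55
  [7→11]: (69.8+37.3)/2 × 4 = 214.2
  [11→15]: (37.3+19.9)/2 × 4 = 114.4
  [15→16]: (19.9+17.0)/2 × 1 = 18.45
  Sum = 1262.6 ng/mL·h

AUC = 1260 ng/mL·h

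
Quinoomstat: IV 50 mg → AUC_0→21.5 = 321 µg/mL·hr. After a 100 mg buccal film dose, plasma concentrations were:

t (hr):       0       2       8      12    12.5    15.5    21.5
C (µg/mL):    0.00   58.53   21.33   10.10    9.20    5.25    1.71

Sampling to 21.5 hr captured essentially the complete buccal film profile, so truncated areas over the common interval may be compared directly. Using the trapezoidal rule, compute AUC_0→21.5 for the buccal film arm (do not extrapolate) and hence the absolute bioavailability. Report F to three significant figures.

F = 0.636

Trapezoidal AUC_0→21.5 (buccal film):
  [0→2]: (0.00+58.53)/2 × 2 = 58.53
  [2→8]: (58.53+21.33)/2 × 6 = 239.58
  [8→12]: (21.33+10.10)/2 × 4 = 62.86
  [12→12.5]: (10.10+9.20)/2 × 0.5 = 4.825
  [12.5→15.5]: (9.20+5.25)/2 × 3 = 21.675
  [15.5→21.5]: (5.25+1.71)/2 × 6 = 20.88
  Sum = 408.35 µg/mL·hr
F = (AUC_ev/D_ev)/(AUC_iv/D_iv) = (408.35/100)/(321/50) = 4.0835/6.42 = 0.6361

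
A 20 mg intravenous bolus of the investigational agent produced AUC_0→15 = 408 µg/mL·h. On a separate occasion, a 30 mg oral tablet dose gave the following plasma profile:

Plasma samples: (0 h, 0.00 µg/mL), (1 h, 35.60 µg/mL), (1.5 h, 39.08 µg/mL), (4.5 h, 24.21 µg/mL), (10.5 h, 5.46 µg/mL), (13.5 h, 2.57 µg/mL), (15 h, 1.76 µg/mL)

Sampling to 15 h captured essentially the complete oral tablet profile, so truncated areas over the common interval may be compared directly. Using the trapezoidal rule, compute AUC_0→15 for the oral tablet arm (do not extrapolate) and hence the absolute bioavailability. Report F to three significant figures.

F = 0.385

Trapezoidal AUC_0→15 (oral tablet):
  [0→1]: (0.00+35.60)/2 × 1 = 17.8
  [1→1.5]: (35.60+39.08)/2 × 0.5 = 18.67
  [1.5→4.5]: (39.08+24.21)/2 × 3 = 94.935
  [4.5→10.5]: (24.21+5.46)/2 × 6 = 89.01
  [10.5→13.5]: (5.46+2.57)/2 × 3 = 12.045
  [13.5→15]: (2.57+1.76)/2 × 1.5 = 3.2475
  Sum = 235.7075 µg/mL·h
F = (AUC_ev/D_ev)/(AUC_iv/D_iv) = (235.7075/30)/(408/20) = 7.85692/20.4 = 0.3851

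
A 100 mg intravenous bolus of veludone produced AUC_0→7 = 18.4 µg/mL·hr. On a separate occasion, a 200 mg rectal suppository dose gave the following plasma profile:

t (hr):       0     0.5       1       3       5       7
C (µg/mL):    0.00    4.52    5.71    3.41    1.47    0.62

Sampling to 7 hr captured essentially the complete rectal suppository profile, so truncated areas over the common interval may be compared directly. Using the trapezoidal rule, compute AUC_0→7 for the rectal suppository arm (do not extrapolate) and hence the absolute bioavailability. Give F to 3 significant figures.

F = 0.537

Trapezoidal AUC_0→7 (rectal suppository):
  [0→0.5]: (0.00+4.52)/2 × 0.5 = 1.13
  [0.5→1]: (4.52+5.71)/2 × 0.5 = 2.5575
  [1→3]: (5.71+3.41)/2 × 2 = 9.12
  [3→5]: (3.41+1.47)/2 × 2 = 4.88
  [5→7]: (1.47+0.62)/2 × 2 = 2.09
  Sum = 19.7775 µg/mL·hr
F = (AUC_ev/D_ev)/(AUC_iv/D_iv) = (19.7775/200)/(18.4/100) = 0.0988875/0.184 = 0.5374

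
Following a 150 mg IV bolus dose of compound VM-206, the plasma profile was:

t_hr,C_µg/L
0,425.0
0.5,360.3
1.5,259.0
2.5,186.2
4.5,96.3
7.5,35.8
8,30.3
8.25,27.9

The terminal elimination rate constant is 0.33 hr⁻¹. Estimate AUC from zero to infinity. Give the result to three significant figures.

AUC = 1320 µg/L·hr

Trapezoidal AUC_0→8.25:
  [0→0.5]: (425.0+360.3)/2 × 0.5 = 196.325
  [0.5→1.5]: (360.3+259.0)/2 × 1 = 309.65
  [1.5→2.5]: (259.0+186.2)/2 × 1 = 222.6
  [2.5→4.5]: (186.2+96.3)/2 × 2 = 282.5
  [4.5→7.5]: (96.3+35.8)/2 × 3 = 198.15
  [7.5→8]: (35.8+30.3)/2 × 0.5 = 16.525
  [8→8.25]: (30.3+27.9)/2 × 0.25 = 7.275
  Sum = 1233.025 µg/L·hr
Extrapolated tail: C_last / k_e = 27.9 / 0.33 = 84.545
AUC_0→∞ = 1233.025 + 84.545 = 1317.57 µg/L·hr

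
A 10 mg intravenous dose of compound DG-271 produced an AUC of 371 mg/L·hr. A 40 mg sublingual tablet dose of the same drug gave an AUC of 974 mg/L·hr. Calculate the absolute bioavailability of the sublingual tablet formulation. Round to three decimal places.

F = (AUC_ev / D_ev) / (AUC_iv / D_iv)
  = (974/40) / (371/10)
  = 24.35 / 37.1 = 0.6563

F = 0.656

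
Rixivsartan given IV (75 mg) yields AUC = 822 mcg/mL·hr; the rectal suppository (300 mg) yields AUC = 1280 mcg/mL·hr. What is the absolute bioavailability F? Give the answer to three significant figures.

F = 0.389

F = (AUC_ev / D_ev) / (AUC_iv / D_iv)
  = (1280/300) / (822/75)
  = 4.26667 / 10.96 = 0.3893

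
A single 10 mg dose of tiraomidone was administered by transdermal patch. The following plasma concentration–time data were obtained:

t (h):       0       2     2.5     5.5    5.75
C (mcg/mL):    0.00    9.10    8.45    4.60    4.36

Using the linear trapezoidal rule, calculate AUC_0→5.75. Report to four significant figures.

AUC = 34.18 mcg/mL·h

Trapezoidal AUC_0→5.75:
  [0→2]: (0.00+9.10)/2 × 2 = 9.1
  [2→2.5]: (9.10+8.45)/2 × 0.5 = 4.3875
  [2.5→5.5]: (8.45+4.60)/2 × 3 = 19.575
  [5.5→5.75]: (4.60+4.36)/2 × 0.25 = 1.12
  Sum = 34.1825 mcg/mL·h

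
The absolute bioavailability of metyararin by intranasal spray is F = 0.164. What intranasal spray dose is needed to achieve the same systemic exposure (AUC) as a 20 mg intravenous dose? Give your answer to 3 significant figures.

For equal systemic exposure: F × D_ev = D_iv
D_ev = D_iv / F = 20 / 0.164 = 121.951 mg

D_intranasal = 122 mg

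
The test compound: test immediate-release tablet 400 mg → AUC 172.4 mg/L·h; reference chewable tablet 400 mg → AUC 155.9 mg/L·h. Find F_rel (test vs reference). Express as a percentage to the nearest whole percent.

F_rel = (AUC_test/D_test) / (AUC_ref/D_ref)
      = (172.4/400) / (155.9/400)
      = 0.431 / 0.38975 = 1.1058 = 110.58%

F_rel = 111%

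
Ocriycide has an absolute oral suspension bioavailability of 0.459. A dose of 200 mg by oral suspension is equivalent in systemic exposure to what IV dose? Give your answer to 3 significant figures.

D_iv = 91.8 mg

Systemic exposure from an extravascular dose = F × D_ev, so the equivalent IV dose is F × D_ev.
D_iv = F × D_ev = 0.459 × 200 = 91.8 mg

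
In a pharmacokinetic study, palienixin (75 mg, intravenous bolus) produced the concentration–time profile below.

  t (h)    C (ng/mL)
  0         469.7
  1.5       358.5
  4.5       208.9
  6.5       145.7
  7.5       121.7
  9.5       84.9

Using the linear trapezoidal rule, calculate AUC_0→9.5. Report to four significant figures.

AUC = 2167 ng/mL·h

Trapezoidal AUC_0→9.5:
  [0→1.5]: (469.7+358.5)/2 × 1.5 = 621.15
  [1.5→4.5]: (358.5+208.9)/2 × 3 = 851.1
  [4.5→6.5]: (208.9+145.7)/2 × 2 = 354.6
  [6.5→7.5]: (145.7+121.7)/2 × 1 = 133.7
  [7.5→9.5]: (121.7+84.9)/2 × 2 = 206.6
  Sum = 2167.15 ng/mL·h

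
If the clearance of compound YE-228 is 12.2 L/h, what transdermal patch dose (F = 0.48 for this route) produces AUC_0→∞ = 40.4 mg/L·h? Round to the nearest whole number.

Dose = 1027 mg

Dose = CL × AUC_0→∞ / F
     = 12.2 × 40.4 / 0.48 = 1026.83 mg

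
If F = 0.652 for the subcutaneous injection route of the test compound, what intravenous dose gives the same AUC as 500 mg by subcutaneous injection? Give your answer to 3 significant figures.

Systemic exposure from an extravascular dose = F × D_ev, so the equivalent IV dose is F × D_ev.
D_iv = F × D_ev = 0.652 × 500 = 326 mg

D_iv = 326 mg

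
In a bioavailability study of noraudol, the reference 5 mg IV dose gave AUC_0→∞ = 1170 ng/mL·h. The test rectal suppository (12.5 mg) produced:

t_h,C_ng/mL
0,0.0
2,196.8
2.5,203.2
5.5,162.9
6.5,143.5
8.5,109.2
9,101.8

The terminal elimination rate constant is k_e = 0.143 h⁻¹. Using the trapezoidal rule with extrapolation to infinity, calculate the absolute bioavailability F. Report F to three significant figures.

Trapezoidal AUC_0→9 (rectal suppository):
  [0→2]: (0.0+196.8)/2 × 2 = 196.8
  [2→2.5]: (196.8+203.2)/2 × 0.5 = 100.0
  [2.5→5.5]: (203.2+162.9)/2 × 3 = 549.15
  [5.5→6.5]: (162.9+143.5)/2 × 1 = 153.2
  [6.5→8.5]: (143.5+109.2)/2 × 2 = 252.7
  [8.5→9]: (109.2+101.8)/2 × 0.5 = 52.75
  Sum = 1304.6 ng/mL·h
Tail: C_last/k_e = 101.8/0.143 = 711.888
AUC_0→∞ (rectal suppository) = 1304.6 + 711.888 = 2016.488 ng/mL·h
F = (AUC_ev/D_ev)/(AUC_iv/D_iv) = (2016.488/12.5)/(1170/5) = 161.31904/234 = 0.6894

F = 0.689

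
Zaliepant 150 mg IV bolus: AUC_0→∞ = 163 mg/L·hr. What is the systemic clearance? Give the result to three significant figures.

CL = 0.920 L/hr

CL = Dose_iv / AUC_0→∞
   = 150 / 163 = 0.920245 L/hr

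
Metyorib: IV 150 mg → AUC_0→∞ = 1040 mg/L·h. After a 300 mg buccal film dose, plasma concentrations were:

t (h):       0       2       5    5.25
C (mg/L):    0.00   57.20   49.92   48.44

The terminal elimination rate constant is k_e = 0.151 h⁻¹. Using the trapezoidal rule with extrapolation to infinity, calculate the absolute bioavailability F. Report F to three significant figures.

Trapezoidal AUC_0→5.25 (buccal film):
  [0→2]: (0.00+57.20)/2 × 2 = 57.2
  [2→5]: (57.20+49.92)/2 × 3 = 160.68
  [5→5.25]: (49.92+48.44)/2 × 0.25 = 12.295
  Sum = 230.175 mg/L·h
Tail: C_last/k_e = 48.44/0.151 = 320.795
AUC_0→∞ (buccal film) = 230.175 + 320.795 = 550.97 mg/L·h
F = (AUC_ev/D_ev)/(AUC_iv/D_iv) = (550.97/300)/(1040/150) = 1.83657/6.93333 = 0.2649

F = 0.265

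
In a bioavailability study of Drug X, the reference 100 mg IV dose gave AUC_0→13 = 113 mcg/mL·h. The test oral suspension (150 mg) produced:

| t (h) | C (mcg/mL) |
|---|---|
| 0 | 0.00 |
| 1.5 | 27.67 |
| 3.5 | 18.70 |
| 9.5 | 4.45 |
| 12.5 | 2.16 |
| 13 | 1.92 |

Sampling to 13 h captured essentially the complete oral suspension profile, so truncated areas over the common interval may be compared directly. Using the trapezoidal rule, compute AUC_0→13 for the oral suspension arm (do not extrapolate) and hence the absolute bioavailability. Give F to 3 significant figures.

F = 0.870

Trapezoidal AUC_0→13 (oral suspension):
  [0→1.5]: (0.00+27.67)/2 × 1.5 = 20.7525
  [1.5→3.5]: (27.67+18.70)/2 × 2 = 46.37
  [3.5→9.5]: (18.70+4.45)/2 × 6 = 69.45
  [9.5→12.5]: (4.45+2.16)/2 × 3 = 9.915
  [12.5→13]: (2.16+1.92)/2 × 0.5 = 1.02
  Sum = 147.5075 mcg/mL·h
F = (AUC_ev/D_ev)/(AUC_iv/D_iv) = (147.5075/150)/(113/100) = 0.983383/1.13 = 0.8703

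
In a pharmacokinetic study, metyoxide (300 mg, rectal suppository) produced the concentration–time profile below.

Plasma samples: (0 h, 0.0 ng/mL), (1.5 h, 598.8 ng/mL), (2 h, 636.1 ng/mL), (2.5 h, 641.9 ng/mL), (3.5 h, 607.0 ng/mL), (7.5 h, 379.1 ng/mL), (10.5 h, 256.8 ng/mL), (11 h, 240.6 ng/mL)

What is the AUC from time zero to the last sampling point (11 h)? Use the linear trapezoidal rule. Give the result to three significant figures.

AUC = 4750 ng/mL·h

Trapezoidal AUC_0→11:
  [0→1.5]: (0.0+598.8)/2 × 1.5 = 449.1
  [1.5→2]: (598.8+636.1)/2 × 0.5 = 308.725
  [2→2.5]: (636.1+641.9)/2 × 0.5 = 319.5
  [2.5→3.5]: (641.9+607.0)/2 × 1 = 624.45
  [3.5→7.5]: (607.0+379.1)/2 × 4 = 1972.2
  [7.5→10.5]: (379.1+256.8)/2 × 3 = 953.85
  [10.5→11]: (256.8+240.6)/2 × 0.5 = 124.35
  Sum = 4752.175 ng/mL·h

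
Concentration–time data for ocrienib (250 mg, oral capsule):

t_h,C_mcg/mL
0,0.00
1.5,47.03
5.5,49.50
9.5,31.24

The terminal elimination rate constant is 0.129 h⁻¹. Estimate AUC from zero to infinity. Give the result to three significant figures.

Trapezoidal AUC_0→9.5:
  [0→1.5]: (0.00+47.03)/2 × 1.5 = 35.2725
  [1.5→5.5]: (47.03+49.50)/2 × 4 = 193.06
  [5.5→9.5]: (49.50+31.24)/2 × 4 = 161.48
  Sum = 389.8125 mcg/mL·h
Extrapolated tail: C_last / k_e = 31.24 / 0.129 = 242.171
AUC_0→∞ = 389.8125 + 242.171 = 631.9835 mcg/mL·h

AUC = 632 mcg/mL·h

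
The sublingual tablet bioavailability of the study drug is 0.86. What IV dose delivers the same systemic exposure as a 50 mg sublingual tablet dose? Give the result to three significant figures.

Systemic exposure from an extravascular dose = F × D_ev, so the equivalent IV dose is F × D_ev.
D_iv = F × D_ev = 0.86 × 50 = 43 mg

D_iv = 43.0 mg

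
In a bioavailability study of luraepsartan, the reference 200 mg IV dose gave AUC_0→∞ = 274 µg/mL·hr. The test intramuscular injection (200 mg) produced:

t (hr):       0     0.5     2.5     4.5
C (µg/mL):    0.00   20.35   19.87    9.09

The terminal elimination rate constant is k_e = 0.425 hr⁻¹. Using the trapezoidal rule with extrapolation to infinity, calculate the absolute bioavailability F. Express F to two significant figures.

Trapezoidal AUC_0→4.5 (intramuscular injection):
  [0→0.5]: (0.00+20.35)/2 × 0.5 = 5.0875
  [0.5→2.5]: (20.35+19.87)/2 × 2 = 40.22
  [2.5→4.5]: (19.87+9.09)/2 × 2 = 28.96
  Sum = 74.2675 µg/mL·hr
Tail: C_last/k_e = 9.09/0.425 = 21.388
AUC_0→∞ (intramuscular injection) = 74.2675 + 21.388 = 95.6555 µg/mL·hr
F = (AUC_ev/D_ev)/(AUC_iv/D_iv) = (95.6555/200)/(274/200) = 0.4782775/1.37 = 0.3491

F = 0.35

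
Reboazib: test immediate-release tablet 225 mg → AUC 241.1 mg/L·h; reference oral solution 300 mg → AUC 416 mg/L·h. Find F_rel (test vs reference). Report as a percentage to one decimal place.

F_rel = 77.3%

F_rel = (AUC_test/D_test) / (AUC_ref/D_ref)
      = (241.1/225) / (416/300)
      = 1.07156 / 1.38667 = 0.7728 = 77.28%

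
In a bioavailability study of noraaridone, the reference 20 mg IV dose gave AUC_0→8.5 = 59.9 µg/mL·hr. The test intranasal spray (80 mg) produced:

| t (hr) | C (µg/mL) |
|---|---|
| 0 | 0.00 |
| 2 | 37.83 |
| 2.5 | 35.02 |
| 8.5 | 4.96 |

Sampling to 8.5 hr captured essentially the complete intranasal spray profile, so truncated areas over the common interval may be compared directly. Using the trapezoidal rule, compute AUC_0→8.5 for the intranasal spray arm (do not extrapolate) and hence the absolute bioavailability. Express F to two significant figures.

F = 0.73

Trapezoidal AUC_0→8.5 (intranasal spray):
  [0→2]: (0.00+37.83)/2 × 2 = 37.83
  [2→2.5]: (37.83+35.02)/2 × 0.5 = 18.2125
  [2.5→8.5]: (35.02+4.96)/2 × 6 = 119.94
  Sum = 175.9825 µg/mL·hr
F = (AUC_ev/D_ev)/(AUC_iv/D_iv) = (175.9825/80)/(59.9/20) = 2.19978/2.995 = 0.7345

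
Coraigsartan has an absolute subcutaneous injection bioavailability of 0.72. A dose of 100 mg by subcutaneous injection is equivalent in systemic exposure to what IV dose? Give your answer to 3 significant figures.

D_iv = 72.0 mg

Systemic exposure from an extravascular dose = F × D_ev, so the equivalent IV dose is F × D_ev.
D_iv = F × D_ev = 0.72 × 100 = 72 mg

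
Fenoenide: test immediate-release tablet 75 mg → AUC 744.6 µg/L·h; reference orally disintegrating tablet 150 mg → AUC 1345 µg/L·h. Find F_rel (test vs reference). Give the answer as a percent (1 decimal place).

F_rel = 110.7%

F_rel = (AUC_test/D_test) / (AUC_ref/D_ref)
      = (744.6/75) / (1345/150)
      = 9.928 / 8.96667 = 1.1072 = 110.72%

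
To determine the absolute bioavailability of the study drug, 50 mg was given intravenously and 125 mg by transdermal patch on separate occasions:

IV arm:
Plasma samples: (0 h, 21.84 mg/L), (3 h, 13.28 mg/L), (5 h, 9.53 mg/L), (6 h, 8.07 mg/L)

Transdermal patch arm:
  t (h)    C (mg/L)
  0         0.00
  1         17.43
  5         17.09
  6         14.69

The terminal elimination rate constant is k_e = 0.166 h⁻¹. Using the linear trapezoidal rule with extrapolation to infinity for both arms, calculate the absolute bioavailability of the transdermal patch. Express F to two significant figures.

Trapezoidal AUC_0→6 (IV):
  [0→3]: (21.84+13.28)/2 × 3 = 52.68
  [3→5]: (13.28+9.53)/2 × 2 = 22.81
  [5→6]: (9.53+8.07)/2 × 1 = 8.8
  Sum = 84.29 mg/L·h
IV tail: 8.07/0.166 = 48.614; AUC_iv,0→∞ = 84.29 + 48.614 = 132.904 mg/L·h
Trapezoidal AUC_0→6 (transdermal patch):
  [0→1]: (0.00+17.43)/2 × 1 = 8.715
  [1→5]: (17.43+17.09)/2 × 4 = 69.04
  [5→6]: (17.09+14.69)/2 × 1 = 15.89
  Sum = 93.645 mg/L·h
transdermal patch tail: 14.69/0.166 = 88.494; AUC_ev,0→∞ = 93.645 + 88.494 = 182.139 mg/L·h
F = (AUC_ev/D_ev)/(AUC_iv/D_iv) = (182.139/125)/(132.904/50) = 1.457112/2.65808 = 0.5482

F = 0.55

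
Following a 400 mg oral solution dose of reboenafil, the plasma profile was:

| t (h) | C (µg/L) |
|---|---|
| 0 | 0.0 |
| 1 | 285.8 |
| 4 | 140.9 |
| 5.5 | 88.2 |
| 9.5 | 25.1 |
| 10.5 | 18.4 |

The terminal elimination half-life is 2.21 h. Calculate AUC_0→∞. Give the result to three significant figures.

AUC = 1260 µg/L·h

Trapezoidal AUC_0→10.5:
  [0→1]: (0.0+285.8)/2 × 1 = 142.9
  [1→4]: (285.8+140.9)/2 × 3 = 640.05
  [4→5.5]: (140.9+88.2)/2 × 1.5 = 171.825
  [5.5→9.5]: (88.2+25.1)/2 × 4 = 226.6
  [9.5→10.5]: (25.1+18.4)/2 × 1 = 21.75
  Sum = 1203.125 µg/L·h
k_e = ln2 / t½ = 0.693147 / 2.21 = 0.3136 h^-1
Extrapolated tail: C_last / k_e = 18.4 / 0.3136 = 58.673
AUC_0→∞ = 1203.125 + 58.673 = 1261.798 µg/L·h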